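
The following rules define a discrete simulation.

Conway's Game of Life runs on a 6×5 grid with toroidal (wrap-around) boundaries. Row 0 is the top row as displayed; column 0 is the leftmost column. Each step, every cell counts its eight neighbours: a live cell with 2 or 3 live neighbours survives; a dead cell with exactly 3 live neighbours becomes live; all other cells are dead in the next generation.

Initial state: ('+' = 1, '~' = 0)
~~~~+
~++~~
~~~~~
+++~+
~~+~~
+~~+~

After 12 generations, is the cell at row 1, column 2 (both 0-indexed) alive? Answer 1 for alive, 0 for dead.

0

gen 0: ~~~~+
~++~~
~~~~~
+++~+
~~+~~
+~~+~
gen 1: +++++
~~~~~
~~~+~
++++~
~~+~~
~~~++
gen 2: +++~~
++~~~
~+~++
~+~++
+~~~~
~~~~~
gen 3: +~+~~
~~~+~
~+~+~
~+~+~
+~~~+
+~~~~
gen 4: ~+~~+
~+~++
~~~++
~+~+~
++~~+
+~~~~
gen 5: ~++++
~~~~~
~~~~~
~+~+~
~++~+
~~~~~
gen 6: ~~++~
~~++~
~~~~~
++~+~
++++~
~~~~+
gen 7: ~~+~+
~~++~
~+~++
+~~+~
~~~+~
+~~~+
gen 8: +++~+
++~~~
++~~~
+~~+~
+~~+~
+~~~+
gen 9: ~~++~
~~~~~
~~+~~
+~+~~
++~+~
~~+~~
gen 10: ~~++~
~~++~
~+~~~
+~+++
+~~++
~~~~+
gen 11: ~~+~+
~+~+~
++~~~
~~+~~
~++~~
+~+~~
gen 12: +~+~+
~+~++
++~~~
+~+~~
~~++~
+~+~~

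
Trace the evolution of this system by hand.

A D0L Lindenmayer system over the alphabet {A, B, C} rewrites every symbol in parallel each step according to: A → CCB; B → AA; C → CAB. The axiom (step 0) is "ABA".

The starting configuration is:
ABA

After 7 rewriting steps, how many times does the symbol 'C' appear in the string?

1312

0) ABA
1) CCBAACCB
2) CABCABAACCBCCBCABCABAA
3) CABCCBAACABCCBAACCBCCBCABCABAACABCABAACABCCBAACABCCBAACCBCCB
4) CABCCBAACABCABAACCBCCBCABCCBAACABCABAACCBCCBCABCABAACABCAB…BCCBAACABCABAACCBCCBCABCCBAACABCABAACCBCCBCABCABAACABCABAA  (len 164)
5) CABCCBAACABCABAACCBCCBCABCCBAACABCCBAACCBCCBCABCABAACABCAB…BCABAACABCABAACABCCBAACABCCBAACCBCCBCABCCBAACABCCBAACCBCCB  (len 448)
6) CABCCBAACABCABAACCBCCBCABCCBAACABCCBAACCBCCBCABCABAACABCAB…BCCBAACABCABAACCBCCBCABCCBAACABCABAACCBCCBCABCABAACABCABAA  (len 1224)
7) CABCCBAACABCABAACCBCCBCABCCBAACABCCBAACCBCCBCABCABAACABCAB…BCABAACABCABAACABCCBAACABCCBAACCBCCBCABCCBAACABCCBAACCBCCB  (len 3344)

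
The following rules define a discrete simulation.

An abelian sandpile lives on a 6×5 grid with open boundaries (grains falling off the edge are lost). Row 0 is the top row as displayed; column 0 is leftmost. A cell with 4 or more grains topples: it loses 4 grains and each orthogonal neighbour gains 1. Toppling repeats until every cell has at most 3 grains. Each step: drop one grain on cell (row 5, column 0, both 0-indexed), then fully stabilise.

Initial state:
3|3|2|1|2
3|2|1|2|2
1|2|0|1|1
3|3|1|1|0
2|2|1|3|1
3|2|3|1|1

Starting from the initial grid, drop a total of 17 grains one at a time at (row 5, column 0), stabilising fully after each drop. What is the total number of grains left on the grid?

52

t=0: 3|3|2|1|2
3|2|1|2|2
1|2|0|1|1
3|3|1|1|0
2|2|1|3|1
3|2|3|1|1
t=1: 3|3|2|1|2
3|2|1|2|2
1|2|0|1|1
3|3|1|1|0
3|2|1|3|1
0|3|3|1|1
t=2: 3|3|2|1|2
3|2|1|2|2
1|2|0|1|1
3|3|1|1|0
3|2|1|3|1
1|3|3|1|1
t=3: 3|3|2|1|2
3|2|1|2|2
1|2|0|1|1
3|3|1|1|0
3|2|1|3|1
2|3|3|1|1
t=4: 3|3|2|1|2
3|2|1|2|2
1|2|0|1|1
3|3|1|1|0
3|2|1|3|1
3|3|3|1|1
t=5: 3|3|2|1|2
3|2|1|2|2
2|3|0|1|1
1|1|2|1|0
2|1|3|3|1
2|2|0|2|1
t=6: 3|3|2|1|2
3|2|1|2|2
2|3|0|1|1
1|1|2|1|0
2|1|3|3|1
3|2|0|2|1
t=7: 3|3|2|1|2
3|2|1|2|2
2|3|0|1|1
1|1|2|1|0
3|1|3|3|1
0|3|0|2|1
t=8: 3|3|2|1|2
3|2|1|2|2
2|3|0|1|1
1|1|2|1|0
3|1|3|3|1
1|3|0|2|1
t=9: 3|3|2|1|2
3|2|1|2|2
2|3|0|1|1
1|1|2|1|0
3|1|3|3|1
2|3|0|2|1
t=10: 3|3|2|1|2
3|2|1|2|2
2|3|0|1|1
1|1|2|1|0
3|1|3|3|1
3|3|0|2|1
t=11: 3|3|2|1|2
3|2|1|2|2
2|3|0|1|1
2|1|2|1|0
0|3|3|3|1
2|0|1|2|1
t=12: 3|3|2|1|2
3|2|1|2|2
2|3|0|1|1
2|1|2|1|0
0|3|3|3|1
3|0|1|2|1
t=13: 3|3|2|1|2
3|2|1|2|2
2|3|0|1|1
2|1|2|1|0
1|3|3|3|1
0|1|1|2|1
t=14: 3|3|2|1|2
3|2|1|2|2
2|3|0|1|1
2|1|2|1|0
1|3|3|3|1
1|1|1|2|1
t=15: 3|3|2|1|2
3|2|1|2|2
2|3|0|1|1
2|1|2|1|0
1|3|3|3|1
2|1|1|2|1
t=16: 3|3|2|1|2
3|2|1|2|2
2|3|0|1|1
2|1|2|1|0
1|3|3|3|1
3|1|1|2|1
t=17: 3|3|2|1|2
3|2|1|2|2
2|3|0|1|1
2|1|2|1|0
2|3|3|3|1
0|2|1|2|1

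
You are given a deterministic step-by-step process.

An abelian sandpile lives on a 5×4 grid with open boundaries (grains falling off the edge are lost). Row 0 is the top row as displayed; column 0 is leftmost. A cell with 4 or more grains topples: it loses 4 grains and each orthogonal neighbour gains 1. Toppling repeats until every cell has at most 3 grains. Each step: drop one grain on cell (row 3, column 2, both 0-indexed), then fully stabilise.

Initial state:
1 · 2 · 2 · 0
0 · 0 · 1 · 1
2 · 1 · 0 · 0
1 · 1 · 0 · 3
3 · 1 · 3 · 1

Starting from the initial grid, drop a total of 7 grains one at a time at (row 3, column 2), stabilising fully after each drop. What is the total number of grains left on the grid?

t=0: 1 · 2 · 2 · 0
0 · 0 · 1 · 1
2 · 1 · 0 · 0
1 · 1 · 0 · 3
3 · 1 · 3 · 1
t=1: 1 · 2 · 2 · 0
0 · 0 · 1 · 1
2 · 1 · 0 · 0
1 · 1 · 1 · 3
3 · 1 · 3 · 1
t=2: 1 · 2 · 2 · 0
0 · 0 · 1 · 1
2 · 1 · 0 · 0
1 · 1 · 2 · 3
3 · 1 · 3 · 1
t=3: 1 · 2 · 2 · 0
0 · 0 · 1 · 1
2 · 1 · 0 · 0
1 · 1 · 3 · 3
3 · 1 · 3 · 1
t=4: 1 · 2 · 2 · 0
0 · 0 · 1 · 1
2 · 1 · 1 · 1
1 · 2 · 2 · 0
3 · 2 · 0 · 3
t=5: 1 · 2 · 2 · 0
0 · 0 · 1 · 1
2 · 1 · 1 · 1
1 · 2 · 3 · 0
3 · 2 · 0 · 3
t=6: 1 · 2 · 2 · 0
0 · 0 · 1 · 1
2 · 1 · 2 · 1
1 · 3 · 0 · 1
3 · 2 · 1 · 3
t=7: 1 · 2 · 2 · 0
0 · 0 · 1 · 1
2 · 1 · 2 · 1
1 · 3 · 1 · 1
3 · 2 · 1 · 3

28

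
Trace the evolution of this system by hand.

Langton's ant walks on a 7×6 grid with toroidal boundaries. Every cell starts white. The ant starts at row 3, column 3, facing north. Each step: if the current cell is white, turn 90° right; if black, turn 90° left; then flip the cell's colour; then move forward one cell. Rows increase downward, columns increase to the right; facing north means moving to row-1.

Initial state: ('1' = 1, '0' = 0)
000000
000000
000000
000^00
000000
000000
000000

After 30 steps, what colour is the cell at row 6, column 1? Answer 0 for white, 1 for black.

0) 000000
000000
000000
000^00
000000
000000
000000
1) 000000
000000
000000
0001>0
000000
000000
000000
2) 000000
000000
000000
000110
0000v0
000000
000000
3) 000000
000000
000000
000110
000<10
000000
000000
4) 000000
000000
000000
000^10
000110
000000
000000
5) 000000
000000
000000
00<010
000110
000000
000000
6) 000000
000000
00^000
001010
000110
000000
000000
7) 000000
000000
001>00
001010
000110
000000
000000
8) 000000
000000
001100
001v10
000110
000000
000000
9) 000000
000000
001100
00<110
000110
000000
000000
10) 000000
000000
001100
000110
00v110
000000
000000
11) 000000
000000
001100
000110
0<1110
000000
000000
12) 000000
000000
001100
0^0110
011110
000000
000000
13) 000000
000000
001100
01>110
011110
000000
000000
14) 000000
000000
001100
011110
01v110
000000
000000
15) 000000
000000
001100
011110
010>10
000000
000000
16) 000000
000000
001100
011^10
010010
000000
000000
17) 000000
000000
001100
01<010
010010
000000
000000
18) 000000
000000
001100
010010
01v010
000000
000000
19) 000000
000000
001100
010010
0<1010
000000
000000
20) 000000
000000
001100
010010
001010
0v0000
000000
21) 000000
000000
001100
010010
001010
<10000
000000
22) 000000
000000
001100
010010
^01010
110000
000000
23) 000000
000000
001100
010010
1>1010
110000
000000
24) 000000
000000
001100
010010
111010
1v0000
000000
25) 000000
000000
001100
010010
111010
10>000
000000
26) 000000
000000
001100
010010
111010
101000
00v000
27) 000000
000000
001100
010010
111010
101000
0<1000
28) 000000
000000
001100
010010
111010
1^1000
011000
29) 000000
000000
001100
010010
111010
11>000
011000
30) 000000
000000
001100
010010
11^010
110000
011000

1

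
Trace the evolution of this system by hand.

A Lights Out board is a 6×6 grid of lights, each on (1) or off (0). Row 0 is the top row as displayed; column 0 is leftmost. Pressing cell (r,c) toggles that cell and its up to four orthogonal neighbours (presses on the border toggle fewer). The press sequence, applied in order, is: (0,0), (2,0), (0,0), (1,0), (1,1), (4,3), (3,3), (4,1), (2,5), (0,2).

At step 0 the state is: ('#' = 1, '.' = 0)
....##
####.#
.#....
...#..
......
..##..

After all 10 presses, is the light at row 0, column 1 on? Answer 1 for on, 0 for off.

0) ....##
####.#
.#....
...#..
......
..##..
1) ##..##
.###.#
.#....
...#..
......
..##..
2) ##..##
####.#
#.....
#..#..
......
..##..
3) ....##
.###.#
#.....
#..#..
......
..##..
4) #...##
#.##.#
......
#..#..
......
..##..
5) ##..##
.#.#.#
.#....
#..#..
......
..##..
6) ##..##
.#.#.#
.#....
#.....
..###.
..#...
7) ##..##
.#.#.#
.#.#..
#.###.
..#.#.
..#...
8) ##..##
.#.#.#
.#.#..
#####.
##..#.
.##...
9) ##..##
.#.#..
.#.###
######
##..#.
.##...
10) #.####
.###..
.#.###
######
##..#.
.##...

0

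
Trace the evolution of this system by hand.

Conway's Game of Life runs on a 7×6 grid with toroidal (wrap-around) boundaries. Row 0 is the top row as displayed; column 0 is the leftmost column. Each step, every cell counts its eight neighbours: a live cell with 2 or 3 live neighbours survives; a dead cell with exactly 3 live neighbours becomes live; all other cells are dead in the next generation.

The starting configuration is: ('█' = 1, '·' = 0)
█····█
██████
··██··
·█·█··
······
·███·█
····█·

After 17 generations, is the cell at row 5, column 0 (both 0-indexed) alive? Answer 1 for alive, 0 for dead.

0

k=0  █····█
██████
··██··
·█·█··
······
·███·█
····█·
k=1  ··█···
······
·····█
···█··
██·██·
··███·
·████·
k=2  ·██···
······
······
█·██·█
·█···█
█·····
·█··█·
k=3  ·██···
······
······
███·██
·██·██
██···█
███···
k=4  █·█···
······
██···█
··█·█·
······
···██·
·····█
k=5  ······
·····█
██···█
██···█
····█·
····█·
···███
k=6  ·····█
·····█
·█··█·
·█··█·
█···█·
······
···███
k=7  █····█
█···██
█···██
██·██·
·····█
···█··
····██
k=8  ······
·█····
······
·█·█··
█·██·█
·····█
█···██
k=9  █····█
······
··█···
██·██·
████·█
·█·█··
█···██
k=10  █···█·
······
·███··
····█·
·····█
···█··
·█··█·
k=11  ·····█
·███··
··██··
··███·
····█·
····█·
···███
k=12  █····█
·█·██·
······
··█·█·
····██
······
···█·█
k=13  █·██·█
█···██
··█·█·
···███
···███
·····█
█···██
k=14  ···█··
█·█···
█·····
··█···
█··█··
···█··
·█·█··
k=15  ·█·█··
·█····
······
·█····
··██··
···██·
···██·
k=16  ···██·
··█···
······
··█···
··███·
······
······
k=17  ···█··
···█··
······
··█···
··██··
···█··
······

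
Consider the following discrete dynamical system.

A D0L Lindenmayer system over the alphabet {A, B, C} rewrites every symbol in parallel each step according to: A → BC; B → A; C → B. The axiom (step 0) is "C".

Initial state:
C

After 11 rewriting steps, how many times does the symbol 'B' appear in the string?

7

step 0: C
step 1: B
step 2: A
step 3: BC
step 4: AB
step 5: BCA
step 6: ABBC
step 7: BCAAB
step 8: ABBCBCA
step 9: BCAABABBC
step 10: ABBCBCABCAAB
step 11: BCAABABBCABBCBCA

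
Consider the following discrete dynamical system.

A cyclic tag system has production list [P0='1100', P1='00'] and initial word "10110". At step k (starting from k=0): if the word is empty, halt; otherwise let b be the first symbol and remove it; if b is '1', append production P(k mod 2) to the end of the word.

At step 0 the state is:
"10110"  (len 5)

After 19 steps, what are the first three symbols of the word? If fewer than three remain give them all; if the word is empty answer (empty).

step 0: "10110"  (len 5)
step 1: "01101100"  (len 8)
step 2: "1101100"  (len 7)
step 3: "1011001100"  (len 10)
step 4: "01100110000"  (len 11)
step 5: "1100110000"  (len 10)
step 6: "10011000000"  (len 11)
step 7: "00110000001100"  (len 14)
step 8: "0110000001100"  (len 13)
step 9: "110000001100"  (len 12)
step 10: "1000000110000"  (len 13)
step 11: "0000001100001100"  (len 16)
step 12: "000001100001100"  (len 15)
step 13: "00001100001100"  (len 14)
step 14: "0001100001100"  (len 13)
step 15: "001100001100"  (len 12)
step 16: "01100001100"  (len 11)
step 17: "1100001100"  (len 10)
step 18: "10000110000"  (len 11)
step 19: "00001100001100"  (len 14)

000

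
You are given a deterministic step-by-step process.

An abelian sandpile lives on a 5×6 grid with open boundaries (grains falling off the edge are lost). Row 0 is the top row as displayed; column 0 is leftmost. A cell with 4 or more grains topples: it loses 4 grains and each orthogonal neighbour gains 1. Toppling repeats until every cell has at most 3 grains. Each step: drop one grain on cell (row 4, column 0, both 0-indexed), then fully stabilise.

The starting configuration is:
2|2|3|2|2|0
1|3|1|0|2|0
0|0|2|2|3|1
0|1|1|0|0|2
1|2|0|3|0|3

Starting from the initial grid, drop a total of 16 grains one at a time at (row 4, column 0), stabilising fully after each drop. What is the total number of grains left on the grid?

45

step 0: 2|2|3|2|2|0
1|3|1|0|2|0
0|0|2|2|3|1
0|1|1|0|0|2
1|2|0|3|0|3
step 1: 2|2|3|2|2|0
1|3|1|0|2|0
0|0|2|2|3|1
0|1|1|0|0|2
2|2|0|3|0|3
step 2: 2|2|3|2|2|0
1|3|1|0|2|0
0|0|2|2|3|1
0|1|1|0|0|2
3|2|0|3|0|3
step 3: 2|2|3|2|2|0
1|3|1|0|2|0
0|0|2|2|3|1
1|1|1|0|0|2
0|3|0|3|0|3
step 4: 2|2|3|2|2|0
1|3|1|0|2|0
0|0|2|2|3|1
1|1|1|0|0|2
1|3|0|3|0|3
step 5: 2|2|3|2|2|0
1|3|1|0|2|0
0|0|2|2|3|1
1|1|1|0|0|2
2|3|0|3|0|3
step 6: 2|2|3|2|2|0
1|3|1|0|2|0
0|0|2|2|3|1
1|1|1|0|0|2
3|3|0|3|0|3
step 7: 2|2|3|2|2|0
1|3|1|0|2|0
0|0|2|2|3|1
2|2|1|0|0|2
1|0|1|3|0|3
step 8: 2|2|3|2|2|0
1|3|1|0|2|0
0|0|2|2|3|1
2|2|1|0|0|2
2|0|1|3|0|3
step 9: 2|2|3|2|2|0
1|3|1|0|2|0
0|0|2|2|3|1
2|2|1|0|0|2
3|0|1|3|0|3
step 10: 2|2|3|2|2|0
1|3|1|0|2|0
0|0|2|2|3|1
3|2|1|0|0|2
0|1|1|3|0|3
step 11: 2|2|3|2|2|0
1|3|1|0|2|0
0|0|2|2|3|1
3|2|1|0|0|2
1|1|1|3|0|3
step 12: 2|2|3|2|2|0
1|3|1|0|2|0
0|0|2|2|3|1
3|2|1|0|0|2
2|1|1|3|0|3
step 13: 2|2|3|2|2|0
1|3|1|0|2|0
0|0|2|2|3|1
3|2|1|0|0|2
3|1|1|3|0|3
step 14: 2|2|3|2|2|0
1|3|1|0|2|0
1|0|2|2|3|1
0|3|1|0|0|2
1|2|1|3|0|3
step 15: 2|2|3|2|2|0
1|3|1|0|2|0
1|0|2|2|3|1
0|3|1|0|0|2
2|2|1|3|0|3
step 16: 2|2|3|2|2|0
1|3|1|0|2|0
1|0|2|2|3|1
0|3|1|0|0|2
3|2|1|3|0|3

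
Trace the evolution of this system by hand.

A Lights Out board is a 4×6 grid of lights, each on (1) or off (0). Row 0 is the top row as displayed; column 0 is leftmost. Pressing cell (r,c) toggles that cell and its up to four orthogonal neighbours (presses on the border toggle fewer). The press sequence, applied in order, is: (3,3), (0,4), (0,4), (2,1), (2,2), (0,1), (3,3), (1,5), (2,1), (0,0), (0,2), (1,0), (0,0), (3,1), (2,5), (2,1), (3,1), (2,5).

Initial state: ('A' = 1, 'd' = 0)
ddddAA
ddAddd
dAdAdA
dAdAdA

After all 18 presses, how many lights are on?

11

t=0: ddddAA
ddAddd
dAdAdA
dAdAdA
t=1: ddddAA
ddAddd
dAdddA
dAAdAA
t=2: dddAdd
ddAdAd
dAdddA
dAAdAA
t=3: ddddAA
ddAddd
dAdddA
dAAdAA
t=4: ddddAA
dAAddd
AdAddA
ddAdAA
t=5: ddddAA
dAdddd
AAdAdA
ddddAA
t=6: AAAdAA
dddddd
AAdAdA
ddddAA
t=7: AAAdAA
dddddd
AAdddA
ddAAdA
t=8: AAAdAd
ddddAA
AAdddd
ddAAdA
t=9: AAAdAd
dAddAA
ddAddd
dAAAdA
t=10: ddAdAd
AAddAA
ddAddd
dAAAdA
t=11: dAdAAd
AAAdAA
ddAddd
dAAAdA
t=12: AAdAAd
ddAdAA
AdAddd
dAAAdA
t=13: dddAAd
AdAdAA
AdAddd
dAAAdA
t=14: dddAAd
AdAdAA
AAAddd
AddAdA
t=15: dddAAd
AdAdAd
AAAdAA
AddAdd
t=16: dddAAd
AAAdAd
ddddAA
AAdAdd
t=17: dddAAd
AAAdAd
dAddAA
ddAAdd
t=18: dddAAd
AAAdAA
dAdddd
ddAAdA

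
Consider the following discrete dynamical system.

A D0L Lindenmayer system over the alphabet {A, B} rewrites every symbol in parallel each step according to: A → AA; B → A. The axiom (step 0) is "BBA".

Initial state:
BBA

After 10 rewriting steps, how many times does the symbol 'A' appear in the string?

gen 0: BBA
gen 1: AAAA
gen 2: AAAAAAAA
gen 3: AAAAAAAAAAAAAAAA
gen 4: AAAAAAAAAAAAAAAAAAAAAAAAAAAAAAAA
gen 5: AAAAAAAAAAAAAAAAAAAAAAAAAAAAAAAAAAAAAAAAAAAAAAAAAAAAAAAAAAAAAAAA
gen 6: AAAAAAAAAAAAAAAAAAAAAAAAAAAAAAAAAAAAAAAAAAAAAAAAAAAAAAAAAA…AAAAAAAAAAAAAAAAAAAAAAAAAAAAAAAAAAAAAAAAAAAAAAAAAAAAAAAAAA  (len 128)
gen 7: AAAAAAAAAAAAAAAAAAAAAAAAAAAAAAAAAAAAAAAAAAAAAAAAAAAAAAAAAA…AAAAAAAAAAAAAAAAAAAAAAAAAAAAAAAAAAAAAAAAAAAAAAAAAAAAAAAAAA  (len 256)
gen 8: AAAAAAAAAAAAAAAAAAAAAAAAAAAAAAAAAAAAAAAAAAAAAAAAAAAAAAAAAA…AAAAAAAAAAAAAAAAAAAAAAAAAAAAAAAAAAAAAAAAAAAAAAAAAAAAAAAAAA  (len 512)
gen 9: AAAAAAAAAAAAAAAAAAAAAAAAAAAAAAAAAAAAAAAAAAAAAAAAAAAAAAAAAA…AAAAAAAAAAAAAAAAAAAAAAAAAAAAAAAAAAAAAAAAAAAAAAAAAAAAAAAAAA  (len 1024)
gen 10: AAAAAAAAAAAAAAAAAAAAAAAAAAAAAAAAAAAAAAAAAAAAAAAAAAAAAAAAAA…AAAAAAAAAAAAAAAAAAAAAAAAAAAAAAAAAAAAAAAAAAAAAAAAAAAAAAAAAA  (len 2048)

2048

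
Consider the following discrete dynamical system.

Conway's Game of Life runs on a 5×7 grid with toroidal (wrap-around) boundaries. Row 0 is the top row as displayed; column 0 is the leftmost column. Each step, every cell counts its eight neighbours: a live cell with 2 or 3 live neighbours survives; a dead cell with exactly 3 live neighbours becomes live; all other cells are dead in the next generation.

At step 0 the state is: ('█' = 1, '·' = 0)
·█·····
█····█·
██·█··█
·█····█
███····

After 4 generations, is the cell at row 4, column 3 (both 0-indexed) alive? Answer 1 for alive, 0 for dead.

1

step 0: ·█·····
█····█·
██·█··█
·█····█
███····
step 1: ··█···█
··█····
·██··█·
······█
··█····
step 2: ·███···
··██···
·██····
·██····
·······
step 3: ·█·█···
·······
·······
·██····
···█···
step 4: ··█····
·······
·······
··█····
·█·█···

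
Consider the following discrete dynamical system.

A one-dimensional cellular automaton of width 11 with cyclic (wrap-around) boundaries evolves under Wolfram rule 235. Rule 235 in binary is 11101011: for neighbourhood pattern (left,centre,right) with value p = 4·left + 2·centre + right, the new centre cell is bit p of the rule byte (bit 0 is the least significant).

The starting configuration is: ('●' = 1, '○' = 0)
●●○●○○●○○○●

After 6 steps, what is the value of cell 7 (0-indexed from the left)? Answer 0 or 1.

1

[0] ●●○●○○●○○○●
[1] ●●●○○●○○●●●
[2] ●●●○●○○●●●●
[3] ●●●●○○●●●●●
[4] ●●●●○●●●●●●
[5] ●●●●●●●●●●●
[6] ●●●●●●●●●●●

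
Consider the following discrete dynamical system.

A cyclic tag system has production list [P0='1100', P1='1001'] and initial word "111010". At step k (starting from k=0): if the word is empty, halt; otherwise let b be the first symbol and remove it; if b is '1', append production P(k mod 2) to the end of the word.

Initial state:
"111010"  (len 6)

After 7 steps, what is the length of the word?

k=0  "111010"  (len 6)
k=1  "110101100"  (len 9)
k=2  "101011001001"  (len 12)
k=3  "010110010011100"  (len 15)
k=4  "10110010011100"  (len 14)
k=5  "01100100111001100"  (len 17)
k=6  "1100100111001100"  (len 16)
k=7  "1001001110011001100"  (len 19)

19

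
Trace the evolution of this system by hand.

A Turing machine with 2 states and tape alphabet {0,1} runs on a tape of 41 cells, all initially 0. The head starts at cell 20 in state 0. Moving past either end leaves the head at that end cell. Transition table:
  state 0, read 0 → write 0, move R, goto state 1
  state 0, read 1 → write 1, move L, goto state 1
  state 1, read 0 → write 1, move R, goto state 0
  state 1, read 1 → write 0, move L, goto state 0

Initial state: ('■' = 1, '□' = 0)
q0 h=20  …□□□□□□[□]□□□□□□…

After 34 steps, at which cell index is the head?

40

step 0: q0 h=20  …□□□□□□[□]□□□□□□…
step 1: q1 h=21  …□□□□□□[□]□□□□□□…
step 2: q0 h=22  …□□□□□■[□]□□□□□□…
step 3: q1 h=23  …□□□□■□[□]□□□□□□…
step 4: q0 h=24  …□□□■□■[□]□□□□□□…
step 5: q1 h=25  …□□■□■□[□]□□□□□□…
step 6: q0 h=26  …□■□■□■[□]□□□□□□…
step 7: q1 h=27  …■□■□■□[□]□□□□□□…
step 8: q0 h=28  …□■□■□■[□]□□□□□□…
step 9: q1 h=29  …■□■□■□[□]□□□□□□…
step 10: q0 h=30  …□■□■□■[□]□□□□□□…
step 11: q1 h=31  …■□■□■□[□]□□□□□□…
step 12: q0 h=32  …□■□■□■[□]□□□□□□…
step 13: q1 h=33  …■□■□■□[□]□□□□□□…
step 14: q0 h=34  …□■□■□■[□]□□□□□□|
step 15: q1 h=35  …■□■□■□[□]□□□□□|
step 16: q0 h=36  …□■□■□■[□]□□□□|
step 17: q1 h=37  …■□■□■□[□]□□□|
step 18: q0 h=38  …□■□■□■[□]□□|
step 19: q1 h=39  …■□■□■□[□]□|
step 20: q0 h=40  …□■□■□■[□]|
step 21: q1 h=40  …□■□■□■[□]|
step 22: q0 h=40  …□■□■□■[■]|
step 23: q1 h=39  …■□■□■□[■]■|
step 24: q0 h=38  …□■□■□■[□]□■|
step 25: q1 h=39  …■□■□■□[□]■|
step 26: q0 h=40  …□■□■□■[■]|
step 27: q1 h=39  …■□■□■□[■]■|
step 28: q0 h=38  …□■□■□■[□]□■|
step 29: q1 h=39  …■□■□■□[□]■|
step 30: q0 h=40  …□■□■□■[■]|
step 31: q1 h=39  …■□■□■□[■]■|
step 32: q0 h=38  …□■□■□■[□]□■|
step 33: q1 h=39  …■□■□■□[□]■|
step 34: q0 h=40  …□■□■□■[■]|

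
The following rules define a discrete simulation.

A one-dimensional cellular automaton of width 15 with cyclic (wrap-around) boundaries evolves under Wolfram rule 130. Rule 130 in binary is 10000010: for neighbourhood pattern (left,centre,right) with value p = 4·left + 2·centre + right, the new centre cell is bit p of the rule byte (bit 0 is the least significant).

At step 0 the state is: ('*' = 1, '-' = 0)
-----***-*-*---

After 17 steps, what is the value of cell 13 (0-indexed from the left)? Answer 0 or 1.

0) -----***-*-*---
1) ----*-*--------
2) ---*-----------
3) --*------------
4) -*-------------
5) *--------------
6) --------------*
7) -------------*-
8) ------------*--
9) -----------*---
10) ----------*----
11) ---------*-----
12) --------*------
13) -------*-------
14) ------*--------
15) -----*---------
16) ----*----------
17) ---*-----------

0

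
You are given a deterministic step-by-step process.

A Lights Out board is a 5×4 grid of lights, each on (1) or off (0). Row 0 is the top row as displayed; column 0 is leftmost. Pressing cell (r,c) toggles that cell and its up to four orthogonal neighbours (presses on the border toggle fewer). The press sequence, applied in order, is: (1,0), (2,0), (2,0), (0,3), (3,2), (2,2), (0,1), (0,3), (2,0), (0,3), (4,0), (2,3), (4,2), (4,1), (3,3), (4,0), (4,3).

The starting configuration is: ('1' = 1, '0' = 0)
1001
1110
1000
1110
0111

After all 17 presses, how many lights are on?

[0] 1001
1110
1000
1110
0111
[1] 0001
0010
0000
1110
0111
[2] 0001
1010
1100
0110
0111
[3] 0001
0010
0000
1110
0111
[4] 0010
0011
0000
1110
0111
[5] 0010
0011
0010
1001
0101
[6] 0010
0001
0101
1011
0101
[7] 1100
0101
0101
1011
0101
[8] 1111
0100
0101
1011
0101
[9] 1111
1100
1001
0011
0101
[10] 1100
1101
1001
0011
0101
[11] 1100
1101
1001
1011
1001
[12] 1100
1100
1010
1010
1001
[13] 1100
1100
1010
1000
1110
[14] 1100
1100
1010
1100
0000
[15] 1100
1100
1011
1111
0001
[16] 1100
1100
1011
0111
1101
[17] 1100
1100
1011
0110
1110

12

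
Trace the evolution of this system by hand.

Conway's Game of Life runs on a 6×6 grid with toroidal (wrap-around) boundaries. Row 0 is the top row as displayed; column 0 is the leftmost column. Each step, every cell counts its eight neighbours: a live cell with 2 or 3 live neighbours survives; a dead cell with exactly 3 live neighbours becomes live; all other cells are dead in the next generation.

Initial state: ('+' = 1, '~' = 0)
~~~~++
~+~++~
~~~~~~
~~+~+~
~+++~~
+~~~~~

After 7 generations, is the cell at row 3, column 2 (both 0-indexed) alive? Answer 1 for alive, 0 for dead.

0) ~~~~++
~+~++~
~~~~~~
~~+~+~
~+++~~
+~~~~~
1) +~~+++
~~~+++
~~+~+~
~++~~~
~+++~~
++++++
2) ~~~~~~
+~+~~~
~++~++
~~~~~~
~~~~~+
~~~~~~
3) ~~~~~~
+~++~+
++++~+
+~~~++
~~~~~~
~~~~~~
4) ~~~~~~
~~~+~+
~~~~~~
~~+++~
~~~~~+
~~~~~~
5) ~~~~~~
~~~~~~
~~+~~~
~~~++~
~~~++~
~~~~~~
6) ~~~~~~
~~~~~~
~~~+~~
~~+~+~
~~~++~
~~~~~~
7) ~~~~~~
~~~~~~
~~~+~~
~~+~+~
~~~++~
~~~~~~

1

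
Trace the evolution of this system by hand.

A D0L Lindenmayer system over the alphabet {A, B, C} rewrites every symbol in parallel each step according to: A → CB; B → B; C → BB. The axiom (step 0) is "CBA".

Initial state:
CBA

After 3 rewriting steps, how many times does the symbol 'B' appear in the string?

6

t=0: CBA
t=1: BBBCB
t=2: BBBBBB
t=3: BBBBBB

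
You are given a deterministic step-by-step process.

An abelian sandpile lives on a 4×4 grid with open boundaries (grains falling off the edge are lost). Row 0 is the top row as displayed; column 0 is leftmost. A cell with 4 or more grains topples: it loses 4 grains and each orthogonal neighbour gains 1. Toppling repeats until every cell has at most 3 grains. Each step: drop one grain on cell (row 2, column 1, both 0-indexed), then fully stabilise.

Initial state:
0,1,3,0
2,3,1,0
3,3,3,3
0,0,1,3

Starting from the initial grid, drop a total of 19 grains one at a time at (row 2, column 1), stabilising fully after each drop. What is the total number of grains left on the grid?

30

[0] 0,1,3,0
2,3,1,0
3,3,3,3
0,0,1,3
[1] 1,2,3,0
0,1,3,1
1,3,1,1
1,1,3,0
[2] 1,2,3,0
0,2,3,1
2,0,2,1
1,2,3,0
[3] 1,2,3,0
0,2,3,1
2,1,2,1
1,2,3,0
[4] 1,2,3,0
0,2,3,1
2,2,2,1
1,2,3,0
[5] 1,2,3,0
0,2,3,1
2,3,2,1
1,2,3,0
[6] 1,2,3,0
0,3,3,1
3,0,3,1
1,3,3,0
[7] 1,2,3,0
0,3,3,1
3,1,3,1
1,3,3,0
[8] 1,2,3,0
0,3,3,1
3,2,3,1
1,3,3,0
[9] 1,2,3,0
0,3,3,1
3,3,3,1
1,3,3,0
[10] 2,0,1,1
2,3,2,2
1,0,3,2
3,2,1,1
[11] 2,0,1,1
2,3,2,2
1,1,3,2
3,2,1,1
[12] 2,0,1,1
2,3,2,2
1,2,3,2
3,2,1,1
[13] 2,0,1,1
2,3,2,2
1,3,3,2
3,2,1,1
[14] 2,1,2,1
3,1,0,3
2,2,1,3
3,3,2,1
[15] 2,1,2,1
3,1,0,3
2,3,1,3
3,3,2,1
[16] 3,1,2,1
0,3,0,3
1,2,2,3
1,1,3,1
[17] 3,1,2,1
0,3,0,3
1,3,2,3
1,1,3,1
[18] 3,2,2,1
1,0,1,3
2,1,3,3
1,2,3,1
[19] 3,2,2,1
1,0,1,3
2,2,3,3
1,2,3,1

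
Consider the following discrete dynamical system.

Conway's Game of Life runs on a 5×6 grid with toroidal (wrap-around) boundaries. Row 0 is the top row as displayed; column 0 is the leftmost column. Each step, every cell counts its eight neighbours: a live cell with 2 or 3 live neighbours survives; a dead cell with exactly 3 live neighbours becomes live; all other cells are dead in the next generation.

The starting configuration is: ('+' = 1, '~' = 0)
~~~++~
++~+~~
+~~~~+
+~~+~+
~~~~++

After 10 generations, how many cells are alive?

step 0: ~~~++~
++~+~~
+~~~~+
+~~+~+
~~~~++
step 1: +~++~~
++++~~
~~+~~~
~~~~~~
+~~~~~
step 2: +~~+~+
+~~~~~
~~++~~
~~~~~~
~+~~~~
step 3: ++~~~+
++++++
~~~~~~
~~+~~~
+~~~~~
step 4: ~~~+~~
~~+++~
+~~~++
~~~~~~
+~~~~+
step 5: ~~++~+
~~+~~~
~~~~++
~~~~+~
~~~~~~
step 6: ~~++~~
~~+~~+
~~~+++
~~~~++
~~~++~
step 7: ~~+~~~
~~+~~+
+~~+~~
~~~~~~
~~+~~+
step 8: ~+++~~
~+++~~
~~~~~~
~~~~~~
~~~~~~
step 9: ~+~+~~
~+~+~~
~~+~~~
~~~~~~
~~+~~~
step 10: ~+~+~~
~+~+~~
~~+~~~
~~~~~~
~~+~~~

6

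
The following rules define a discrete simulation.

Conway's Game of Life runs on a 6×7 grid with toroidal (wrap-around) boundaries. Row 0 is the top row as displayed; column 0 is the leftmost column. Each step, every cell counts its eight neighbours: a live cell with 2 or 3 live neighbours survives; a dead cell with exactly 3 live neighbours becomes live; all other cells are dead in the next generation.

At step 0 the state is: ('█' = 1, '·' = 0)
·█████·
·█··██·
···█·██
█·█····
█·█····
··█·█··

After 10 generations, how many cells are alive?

k=0  ·█████·
·█··██·
···█·██
█·█····
█·█····
··█·█··
k=1  ·█·····
██·····
████·██
█·██···
··█····
····██·
k=2  ██·····
·······
···██··
█···█··
·██·█··
·······
k=3  ·······
·······
···██··
·██·██·
·█·█···
█·█····
k=4  ·······
·······
··████·
·█···█·
█··██··
·██····
k=5  ·······
···██··
··████·
·█···██
█··██··
·███···
k=6  ····█··
··█··█·
··█···█
██····█
█··████
·████··
k=7  ·█··██·
···█·█·
··█··██
·████··
·······
███···█
k=8  ·█·███·
··██···
·█···██
·█████·
·······
███··██
k=9  ·····█·
██·█··█
██···██
███████
·······
████·██
k=10  ···█·█·
·██·█··
·······
··███··
·······
███·███

14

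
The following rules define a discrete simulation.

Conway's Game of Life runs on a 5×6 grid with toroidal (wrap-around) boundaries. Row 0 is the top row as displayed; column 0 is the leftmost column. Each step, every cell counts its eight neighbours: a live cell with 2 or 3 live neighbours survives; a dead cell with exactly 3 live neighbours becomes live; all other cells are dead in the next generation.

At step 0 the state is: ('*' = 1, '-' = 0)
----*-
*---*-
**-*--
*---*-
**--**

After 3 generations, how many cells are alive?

t=0: ----*-
*---*-
**-*--
*---*-
**--**
t=1: -*-**-
**-**-
**-**-
--***-
**-**-
t=2: ------
------
*-----
------
**----
t=3: ------
------
------
**----
------

2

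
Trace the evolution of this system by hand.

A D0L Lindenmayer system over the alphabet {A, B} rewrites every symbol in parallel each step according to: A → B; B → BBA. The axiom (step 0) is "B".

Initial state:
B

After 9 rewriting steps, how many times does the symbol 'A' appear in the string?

985

k=0  B
k=1  BBA
k=2  BBABBAB
k=3  BBABBABBBABBABBBA
k=4  BBABBABBBABBABBBABBABBABBBABBABBBABBABBAB
k=5  BBABBABBBABBABBBABBABBABBBABBABBBABBABBABBBABBABBBABBABBBABBABBABBBABBABBBABBABBABBBABBABBBABBABBBA
k=6  BBABBABBBABBABBBABBABBABBBABBABBBABBABBABBBABBABBBABBABBBA…BBABBABBBABBABBBABBABBABBBABBABBBABBABBABBBABBABBBABBABBAB  (len 239)
k=7  BBABBABBBABBABBBABBABBABBBABBABBBABBABBABBBABBABBBABBABBBA…BBABBABBBABBABBBABBABBABBBABBABBBABBABBABBBABBABBBABBABBBA  (len 577)
k=8  BBABBABBBABBABBBABBABBABBBABBABBBABBABBABBBABBABBBABBABBBA…BBABBABBBABBABBBABBABBABBBABBABBBABBABBABBBABBABBBABBABBAB  (len 1393)
k=9  BBABBABBBABBABBBABBABBABBBABBABBBABBABBABBBABBABBBABBABBBA…BBABBABBBABBABBBABBABBABBBABBABBBABBABBABBBABBABBBABBABBBA  (len 3363)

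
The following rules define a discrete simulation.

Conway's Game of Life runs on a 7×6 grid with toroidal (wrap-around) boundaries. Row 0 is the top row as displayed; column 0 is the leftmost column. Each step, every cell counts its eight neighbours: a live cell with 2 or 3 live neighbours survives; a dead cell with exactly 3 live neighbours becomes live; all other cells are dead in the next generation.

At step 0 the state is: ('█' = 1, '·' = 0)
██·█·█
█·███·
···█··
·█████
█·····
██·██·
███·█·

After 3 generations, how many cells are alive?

k=0  ██·█·█
█·███·
···█··
·█████
█·····
██·██·
███·█·
k=1  ······
█·····
█·····
██████
······
···██·
······
k=2  ······
······
··███·
██████
██····
······
······
k=3  ······
···█··
█·····
······
···██·
······
······

4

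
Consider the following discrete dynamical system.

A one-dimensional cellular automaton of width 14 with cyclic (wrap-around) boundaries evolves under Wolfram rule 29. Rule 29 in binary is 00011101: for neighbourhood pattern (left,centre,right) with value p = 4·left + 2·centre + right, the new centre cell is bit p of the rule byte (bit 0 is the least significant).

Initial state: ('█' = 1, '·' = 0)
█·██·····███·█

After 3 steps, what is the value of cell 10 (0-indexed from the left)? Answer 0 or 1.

gen 0: █·██·····███·█
gen 1: ··█·████·█···█
gen 2: █·█·█····███·█
gen 3: ··█·████·█···█

0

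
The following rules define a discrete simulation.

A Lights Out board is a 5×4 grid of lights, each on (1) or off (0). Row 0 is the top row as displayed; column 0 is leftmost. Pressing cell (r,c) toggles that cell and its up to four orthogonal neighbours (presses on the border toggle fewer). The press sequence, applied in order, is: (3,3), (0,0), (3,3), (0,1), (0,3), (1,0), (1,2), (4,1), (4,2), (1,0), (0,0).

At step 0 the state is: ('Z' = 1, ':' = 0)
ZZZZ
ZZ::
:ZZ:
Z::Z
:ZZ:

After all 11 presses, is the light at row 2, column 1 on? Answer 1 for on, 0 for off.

1

t=0: ZZZZ
ZZ::
:ZZ:
Z::Z
:ZZ:
t=1: ZZZZ
ZZ::
:ZZZ
Z:Z:
:ZZZ
t=2: ::ZZ
:Z::
:ZZZ
Z:Z:
:ZZZ
t=3: ::ZZ
:Z::
:ZZ:
Z::Z
:ZZ:
t=4: ZZ:Z
::::
:ZZ:
Z::Z
:ZZ:
t=5: ZZZ:
:::Z
:ZZ:
Z::Z
:ZZ:
t=6: :ZZ:
ZZ:Z
ZZZ:
Z::Z
:ZZ:
t=7: :Z::
Z:Z:
ZZ::
Z::Z
:ZZ:
t=8: :Z::
Z:Z:
ZZ::
ZZ:Z
Z:::
t=9: :Z::
Z:Z:
ZZ::
ZZZZ
ZZZZ
t=10: ZZ::
:ZZ:
:Z::
ZZZZ
ZZZZ
t=11: ::::
ZZZ:
:Z::
ZZZZ
ZZZZ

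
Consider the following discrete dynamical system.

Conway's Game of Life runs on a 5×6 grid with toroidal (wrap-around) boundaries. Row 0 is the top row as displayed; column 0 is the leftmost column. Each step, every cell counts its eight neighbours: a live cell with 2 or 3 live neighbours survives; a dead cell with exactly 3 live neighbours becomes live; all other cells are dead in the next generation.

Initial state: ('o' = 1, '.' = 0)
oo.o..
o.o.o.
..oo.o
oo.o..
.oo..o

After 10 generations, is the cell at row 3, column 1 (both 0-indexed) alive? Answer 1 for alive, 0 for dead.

k=0  oo.o..
o.o.o.
..oo.o
oo.o..
.oo..o
k=1  ...oo.
o...o.
.....o
...o.o
...ooo
k=2  ......
...oo.
o....o
o..o.o
..o..o
k=3  ...oo.
....oo
o..o..
.o....
o...oo
k=4  o..o..
.....o
o...oo
.o..o.
o..ooo
k=5  o..o..
......
o...o.
.o....
oooo..
k=6  o..o..
.....o
......
...o.o
o..o..
k=7  o...oo
......
....o.
....o.
o.oo.o
k=8  oo.oo.
....o.
......
....o.
oo.o..
k=9  oo.oo.
...ooo
......
......
oo.o..
k=10  .o....
o.oo.o
....o.
......
oo.ooo

0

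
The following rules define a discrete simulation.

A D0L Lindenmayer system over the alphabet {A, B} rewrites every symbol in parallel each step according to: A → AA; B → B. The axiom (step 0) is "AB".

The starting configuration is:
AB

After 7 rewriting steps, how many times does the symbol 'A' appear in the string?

k=0  AB
k=1  AAB
k=2  AAAAB
k=3  AAAAAAAAB
k=4  AAAAAAAAAAAAAAAAB
k=5  AAAAAAAAAAAAAAAAAAAAAAAAAAAAAAAAB
k=6  AAAAAAAAAAAAAAAAAAAAAAAAAAAAAAAAAAAAAAAAAAAAAAAAAAAAAAAAAAAAAAAAB
k=7  AAAAAAAAAAAAAAAAAAAAAAAAAAAAAAAAAAAAAAAAAAAAAAAAAAAAAAAAAA…AAAAAAAAAAAAAAAAAAAAAAAAAAAAAAAAAAAAAAAAAAAAAAAAAAAAAAAAAB  (len 129)

128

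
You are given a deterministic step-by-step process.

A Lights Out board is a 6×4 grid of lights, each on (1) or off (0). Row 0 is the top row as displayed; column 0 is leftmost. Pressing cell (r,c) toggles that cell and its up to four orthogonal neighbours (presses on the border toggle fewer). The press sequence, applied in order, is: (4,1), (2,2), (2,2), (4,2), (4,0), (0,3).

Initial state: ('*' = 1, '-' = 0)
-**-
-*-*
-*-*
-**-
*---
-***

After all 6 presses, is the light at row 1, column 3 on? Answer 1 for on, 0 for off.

gen 0: -**-
-*-*
-*-*
-**-
*---
-***
gen 1: -**-
-*-*
-*-*
--*-
-**-
--**
gen 2: -**-
-***
--*-
----
-**-
--**
gen 3: -**-
-*-*
-*-*
--*-
-**-
--**
gen 4: -**-
-*-*
-*-*
----
---*
---*
gen 5: -**-
-*-*
-*-*
*---
**-*
*--*
gen 6: -*-*
-*--
-*-*
*---
**-*
*--*

0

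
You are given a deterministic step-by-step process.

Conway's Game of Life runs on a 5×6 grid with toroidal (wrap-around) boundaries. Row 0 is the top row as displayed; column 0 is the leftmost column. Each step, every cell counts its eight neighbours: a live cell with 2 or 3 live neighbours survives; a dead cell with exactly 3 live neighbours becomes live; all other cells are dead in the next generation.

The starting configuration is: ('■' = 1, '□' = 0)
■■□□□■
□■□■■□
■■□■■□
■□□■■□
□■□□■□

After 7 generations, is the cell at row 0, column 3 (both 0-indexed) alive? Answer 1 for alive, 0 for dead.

0

t=0: ■■□□□■
□■□■■□
■■□■■□
■□□■■□
□■□□■□
t=1: □■□■□■
□□□■□□
■■□□□□
■□□□□□
□■■■■□
t=2: ■■□□□□
□■□□■□
■■□□□□
■□□■□■
□■□■■■
t=3: □■□■□□
□□■□□■
□■■□■□
□□□■□□
□■□■□□
t=4: ■■□■■□
■□□□■□
□■■□■□
□■□■■□
□□□■■□
t=5: ■■■□□□
■□□□■□
■■■□■□
□■□□□■
■■□□□□
t=6: □□■□□□
□□□□□□
□□■■■□
□□□□□■
□□□□□■
t=7: □□□□□□
□□■□□□
□□□■■□
□□□■□■
□□□□□□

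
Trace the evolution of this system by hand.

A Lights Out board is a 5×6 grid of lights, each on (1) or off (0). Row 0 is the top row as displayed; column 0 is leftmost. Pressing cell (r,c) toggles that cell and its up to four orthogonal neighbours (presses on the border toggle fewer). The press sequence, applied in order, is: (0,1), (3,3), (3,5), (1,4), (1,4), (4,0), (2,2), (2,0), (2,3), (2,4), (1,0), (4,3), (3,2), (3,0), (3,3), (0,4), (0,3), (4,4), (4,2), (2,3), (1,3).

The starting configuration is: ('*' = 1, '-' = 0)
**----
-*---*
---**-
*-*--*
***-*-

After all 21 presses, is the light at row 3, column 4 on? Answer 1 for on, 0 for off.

1

gen 0: **----
-*---*
---**-
*-*--*
***-*-
gen 1: --*---
-----*
---**-
*-*--*
***-*-
gen 2: --*---
-----*
----*-
*--***
*****-
gen 3: --*---
-----*
----**
*--*--
******
gen 4: --*-*-
---**-
-----*
*--*--
******
gen 5: --*---
-----*
----**
*--*--
******
gen 6: --*---
-----*
----**
---*--
--****
gen 7: --*---
--*--*
-*****
--**--
--****
gen 8: --*---
*-*--*
*-****
*-**--
--****
gen 9: --*---
*-**-*
*----*
*-*---
--****
gen 10: --*---
*-****
*--**-
*-*-*-
--****
gen 11: *-*---
-*****
---**-
*-*-*-
--****
gen 12: *-*---
-*****
---**-
*-***-
-----*
gen 13: *-*---
-*****
--***-
**--*-
--*--*
gen 14: *-*---
-*****
*-***-
----*-
*-*--*
gen 15: *-*---
-*****
*-*-*-
--**--
*-**-*
gen 16: *-****
-***-*
*-*-*-
--**--
*-**-*
gen 17: *----*
-**--*
*-*-*-
--**--
*-**-*
gen 18: *----*
-**--*
*-*-*-
--***-
*-*-*-
gen 19: *----*
-**--*
*-*-*-
---**-
**-**-
gen 20: *----*
-***-*
*--*--
----*-
**-**-
gen 21: *--*-*
-*--**
*-----
----*-
**-**-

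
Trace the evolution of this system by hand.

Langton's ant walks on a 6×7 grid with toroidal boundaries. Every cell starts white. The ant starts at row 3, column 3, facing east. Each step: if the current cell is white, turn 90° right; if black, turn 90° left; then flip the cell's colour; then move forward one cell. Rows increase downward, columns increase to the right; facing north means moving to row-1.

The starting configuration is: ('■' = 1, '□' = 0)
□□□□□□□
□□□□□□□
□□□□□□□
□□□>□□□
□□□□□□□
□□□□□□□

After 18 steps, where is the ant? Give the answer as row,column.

2,2

step 0: □□□□□□□
□□□□□□□
□□□□□□□
□□□>□□□
□□□□□□□
□□□□□□□
step 1: □□□□□□□
□□□□□□□
□□□□□□□
□□□■□□□
□□□v□□□
□□□□□□□
step 2: □□□□□□□
□□□□□□□
□□□□□□□
□□□■□□□
□□<■□□□
□□□□□□□
step 3: □□□□□□□
□□□□□□□
□□□□□□□
□□^■□□□
□□■■□□□
□□□□□□□
step 4: □□□□□□□
□□□□□□□
□□□□□□□
□□■>□□□
□□■■□□□
□□□□□□□
step 5: □□□□□□□
□□□□□□□
□□□^□□□
□□■□□□□
□□■■□□□
□□□□□□□
step 6: □□□□□□□
□□□□□□□
□□□■>□□
□□■□□□□
□□■■□□□
□□□□□□□
step 7: □□□□□□□
□□□□□□□
□□□■■□□
□□■□v□□
□□■■□□□
□□□□□□□
step 8: □□□□□□□
□□□□□□□
□□□■■□□
□□■<■□□
□□■■□□□
□□□□□□□
step 9: □□□□□□□
□□□□□□□
□□□^■□□
□□■■■□□
□□■■□□□
□□□□□□□
step 10: □□□□□□□
□□□□□□□
□□<□■□□
□□■■■□□
□□■■□□□
□□□□□□□
step 11: □□□□□□□
□□^□□□□
□□■□■□□
□□■■■□□
□□■■□□□
□□□□□□□
step 12: □□□□□□□
□□■>□□□
□□■□■□□
□□■■■□□
□□■■□□□
□□□□□□□
step 13: □□□□□□□
□□■■□□□
□□■v■□□
□□■■■□□
□□■■□□□
□□□□□□□
step 14: □□□□□□□
□□■■□□□
□□<■■□□
□□■■■□□
□□■■□□□
□□□□□□□
step 15: □□□□□□□
□□■■□□□
□□□■■□□
□□v■■□□
□□■■□□□
□□□□□□□
step 16: □□□□□□□
□□■■□□□
□□□■■□□
□□□>■□□
□□■■□□□
□□□□□□□
step 17: □□□□□□□
□□■■□□□
□□□^■□□
□□□□■□□
□□■■□□□
□□□□□□□
step 18: □□□□□□□
□□■■□□□
□□<□■□□
□□□□■□□
□□■■□□□
□□□□□□□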